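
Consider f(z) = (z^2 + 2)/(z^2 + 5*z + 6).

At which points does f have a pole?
The singularities of f are the zeros of the denominator. Factoring,
  z^2 + 5*z + 6 = (z + 3)*(z + 2)
so the candidates are z = -3, z = -2.

Check the numerator P(z) = z^2 + 2 at each one:
  P(-3) = 11 ≠ 0, so z = -3 is a (simple) pole.
  P(-2) = 6 ≠ 0, so z = -2 is a (simple) pole.

Poles of f: {-3, -2}

Final answer: {-3, -2}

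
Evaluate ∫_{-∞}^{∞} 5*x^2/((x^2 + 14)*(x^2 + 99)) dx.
pi*(-sqrt(14) + 3*sqrt(11))/17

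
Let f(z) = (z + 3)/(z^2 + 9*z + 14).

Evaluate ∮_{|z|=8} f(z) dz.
By the residue theorem, ∮_C f(z) dz = 2πi · (sum of the residues of f at the poles inside |z| = 8).

The denominator factors as (z + 2)*(z + 7), so the singularities of f are simple poles at z = -2, z = -7.
  |-2|² = 4 < 64 = 8², so this pole is inside the contour.
  |-7|² = 49 < 64 = 8², so this pole is inside the contour.

With P(z) = z + 3 and Q(z) = z^2 + 9*z + 14, each pole is simple, so Res(f, z₀) = P(z₀)/Q'(z₀) with Q'(z) = 2*z + 9.
  Res(f, -2) = P(-2)/Q'(-2) = (1)/(5) = 1/5
  Res(f, -7) = P(-7)/Q'(-7) = (-4)/(-5) = 4/5

Sum of residues inside C: 1
∮_C f(z) dz = 2πi · (1) = 2*I*pi

Final answer: 2*I*pi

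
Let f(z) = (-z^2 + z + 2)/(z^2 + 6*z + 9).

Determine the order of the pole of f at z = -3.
2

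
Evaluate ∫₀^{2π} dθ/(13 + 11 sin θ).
sqrt(3)*pi/6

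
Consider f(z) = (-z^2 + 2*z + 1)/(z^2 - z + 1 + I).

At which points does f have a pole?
The singularities of f are the zeros of the denominator. Factoring,
  z^2 - z + 1 + I = (z - I)*(z - 1 + I)
so the candidates are z = I, z = 1 - I.

Check the numerator P(z) = -z^2 + 2*z + 1 at each one:
  P(I) = 2 + 2*I ≠ 0, so z = I is a (simple) pole.
  P(1 - I) = 3 ≠ 0, so z = 1 - I is a (simple) pole.

Poles of f: {I, 1 - I}

Final answer: {I, 1 - I}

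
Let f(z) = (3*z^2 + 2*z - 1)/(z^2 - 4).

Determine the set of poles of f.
The singularities of f are the zeros of the denominator. Factoring,
  z^2 - 4 = (z - 2)*(z + 2)
so the candidates are z = 2, z = -2.

Check the numerator P(z) = 3*z^2 + 2*z - 1 at each one:
  P(2) = 15 ≠ 0, so z = 2 is a (simple) pole.
  P(-2) = 7 ≠ 0, so z = -2 is a (simple) pole.

Poles of f: {-2, 2}

Final answer: {-2, 2}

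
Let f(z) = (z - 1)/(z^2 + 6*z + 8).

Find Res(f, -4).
5/2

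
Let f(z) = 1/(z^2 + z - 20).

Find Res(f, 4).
Write f(z) = P(z)/Q(z) with P(z) = 1 and Q(z) = z^2 + z - 20.
The denominator factors as Q(z) = (z - 4)*(z + 5), so z = 4 is a simple zero of Q and P is analytic there; z = 4 is therefore a simple pole and
  Res(f, z₀) = P(z₀)/Q'(z₀).

Q'(z) = 2*z + 1, so Q'(4) = 9.
P(4) = 1.

Res(f, 4) = (1)/(9) = 1/9

Final answer: 1/9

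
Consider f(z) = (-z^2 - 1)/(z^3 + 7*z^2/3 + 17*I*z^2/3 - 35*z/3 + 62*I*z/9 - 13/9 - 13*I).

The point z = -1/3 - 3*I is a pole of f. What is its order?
Factor the denominator:
  z^3 + 7*z^2/3 + 17*I*z^2/3 - 35*z/3 + 62*I*z/9 - 13/9 - 13*I = (z + 1/3 + 3*I)*(z + 3 + 2*I)*(z - 1 + 2*I/3)

The numerator P(z) = -z^2 - 1 has P(-1/3 - 3*I) = 71/9 - 2*I ≠ 0, so no factor of (z + 1/3 + 3*I) cancels.
Near z = -1/3 - 3*I we can therefore write f(z) = g(z)/(z + 1/3 + 3*I) with g analytic at -1/3 - 3*I and g(-1/3 - 3*I) ≠ 0 (g is the numerator divided by the remaining denominator factors).

Hence z = -1/3 - 3*I is a pole of order 1.

Final answer: 1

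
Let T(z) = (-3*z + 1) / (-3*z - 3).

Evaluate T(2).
Substitute z = 2:
  numerator:   -3*(2) + 1 = -5
  denominator: -3*(2) - 3 = -9
T(2) = (-5)/(-9) = 5/9

Final answer: 5/9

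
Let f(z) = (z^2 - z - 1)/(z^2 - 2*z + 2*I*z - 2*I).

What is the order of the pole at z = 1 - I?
Factor the denominator:
  z^2 - 2*z + 2*I*z - 2*I = (z - 1 + I)^2

The numerator P(z) = z^2 - z - 1 has P(1 - I) = -2 - I ≠ 0, so no factor of (z - 1 + I) cancels.
Near z = 1 - I we can therefore write f(z) = g(z)/(z - 1 + I)^2 with g analytic at 1 - I and g(1 - I) ≠ 0 (g is just the numerator).

Hence z = 1 - I is a pole of order 2.

Final answer: 2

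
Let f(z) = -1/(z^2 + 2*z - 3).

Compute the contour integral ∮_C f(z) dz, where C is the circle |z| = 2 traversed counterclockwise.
By the residue theorem, ∮_C f(z) dz = 2πi · (sum of the residues of f at the poles inside |z| = 2).

The denominator factors as (z - 1)*(z + 3), so the singularities of f are simple poles at z = 1, z = -3.
  |1|² = 1 < 4 = 2², so this pole is inside the contour.
  |-3|² = 9 > 4 = 2², so this pole is outside the contour.

With P(z) = -1 and Q(z) = z^2 + 2*z - 3, each pole is simple, so Res(f, z₀) = P(z₀)/Q'(z₀) with Q'(z) = 2*z + 2.
  Res(f, 1) = P(1)/Q'(1) = (-1)/(4) = -1/4

∮_C f(z) dz = 2πi · (-1/4) = -I*pi/2

Final answer: -I*pi/2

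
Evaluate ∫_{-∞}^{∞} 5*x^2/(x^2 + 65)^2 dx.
sqrt(65)*pi/26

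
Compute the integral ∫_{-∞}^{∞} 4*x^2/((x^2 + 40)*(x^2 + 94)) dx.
Let f(z) = 4*z^2/((z^2 + 40)*(z^2 + 94)). The denominator has no real zeros and deg Q - deg P = 2 ≥ 2, so the integral of f over the upper semicircle |z| = R tends to 0 as R → ∞. Closing the contour in the upper half-plane,
  ∫_{-∞}^{∞} f(x) dx = 2πi · Σ Res(f, z_k)  over the poles with Im z_k > 0.

Zeros of the denominator: z^2 + 40 = 0 gives z = ±2*sqrt(10)*I; z^2 + 94 = 0 gives z = ±sqrt(94)*I.
Upper half-plane: z = 2*sqrt(10)*I, z = sqrt(94)*I (simple).

Each pole is a simple zero of Q(z) = z^4 + 134*z^2 + 3760, so Res(f, z₀) = P(z₀)/Q'(z₀) with P(z) = 4*z^2, Q'(z) = 4*z^3 + 268*z:
  Res(f, 2*sqrt(10)*I) = (-160)/(216*sqrt(10)*I) = 2*sqrt(10)*I/27
  Res(f, sqrt(94)*I) = (-376)/(-108*sqrt(94)*I) = -sqrt(94)*I/27

Sum of residues: I*(-sqrt(94) + 2*sqrt(10))/27
∫_{-∞}^{∞} f(x) dx = 2πi · (I*(-sqrt(94) + 2*sqrt(10))/27) = 2*pi*(-2*sqrt(10) + sqrt(94))/27

Final answer: 2*pi*(-2*sqrt(10) + sqrt(94))/27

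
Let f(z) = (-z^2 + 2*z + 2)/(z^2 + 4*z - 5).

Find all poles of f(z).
{-5, 1}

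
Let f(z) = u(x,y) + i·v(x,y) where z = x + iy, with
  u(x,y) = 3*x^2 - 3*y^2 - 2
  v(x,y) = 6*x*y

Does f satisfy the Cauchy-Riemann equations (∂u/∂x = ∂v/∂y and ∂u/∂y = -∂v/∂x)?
∂u/∂x = 6*x
∂v/∂y = 6*x
∂u/∂y = -6*y
∂v/∂x = 6*y
∂u/∂x = ∂v/∂y and ∂u/∂y = -∂v/∂x hold identically; f is analytic.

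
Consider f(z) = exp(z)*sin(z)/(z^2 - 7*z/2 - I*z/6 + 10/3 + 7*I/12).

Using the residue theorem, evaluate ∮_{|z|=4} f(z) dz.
By the residue theorem, ∮_C f(z) dz = 2πi · (sum of the residues of f at the poles inside |z| = 4).

The denominator factors as (z - 2 + I/2)*(z - 3/2 - 2*I/3), so the singularities of f are simple poles at z = 2 - I/2, z = 3/2 + 2*I/3.
  |2 - I/2|² = 17/4 < 16 = 4², so this pole is inside the contour.
  |3/2 + 2*I/3|² = 97/36 < 16 = 4², so this pole is inside the contour.

With P(z) = exp(z)*sin(z) and Q(z) = z^2 - 7*z/2 - I*z/6 + 10/3 + 7*I/12, each pole is simple, so Res(f, z₀) = P(z₀)/Q'(z₀) with Q'(z) = 2*z - 7/2 - I/6.
  Res(f, 2 - I/2) = P(2 - I/2)/Q'(2 - I/2) = (exp(2 - I/2)*sin(2 - I/2))/(1/2 - 7*I/6) = (9/29 + 21*I/29)*exp(2 - I/2)*sin(2 - I/2)
  Res(f, 3/2 + 2*I/3) = P(3/2 + 2*I/3)/Q'(3/2 + 2*I/3) = (exp(3/2 + 2*I/3)*sin(3/2 + 2*I/3))/(-1/2 + 7*I/6) = (-9/29 - 21*I/29)*exp(3/2 + 2*I/3)*sin(3/2 + 2*I/3)

Sum of residues inside C: (-9/29 - 21*I/29)*exp(3/2 + 2*I/3)*sin(3/2 + 2*I/3) + (9/29 + 21*I/29)*exp(2 - I/2)*sin(2 - I/2)
∮_C f(z) dz = 2πi · ((-9/29 - 21*I/29)*exp(3/2 + 2*I/3)*sin(3/2 + 2*I/3) + (9/29 + 21*I/29)*exp(2 - I/2)*sin(2 - I/2)) = pi*(42/29 - 18*I/29)*exp(3/2 + 2*I/3)*sin(3/2 + 2*I/3) + pi*(-42/29 + 18*I/29)*exp(2 - I/2)*sin(2 - I/2)

Final answer: pi*(42/29 - 18*I/29)*exp(3/2 + 2*I/3)*sin(3/2 + 2*I/3) + pi*(-42/29 + 18*I/29)*exp(2 - I/2)*sin(2 - I/2)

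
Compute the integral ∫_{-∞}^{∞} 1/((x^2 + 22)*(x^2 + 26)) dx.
pi*(-11*sqrt(26) + 13*sqrt(22))/1144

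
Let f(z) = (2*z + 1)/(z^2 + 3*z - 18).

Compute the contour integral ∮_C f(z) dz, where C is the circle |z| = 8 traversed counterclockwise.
By the residue theorem, ∮_C f(z) dz = 2πi · (sum of the residues of f at the poles inside |z| = 8).

The denominator factors as (z + 6)*(z - 3), so the singularities of f are simple poles at z = -6, z = 3.
  |-6|² = 36 < 64 = 8², so this pole is inside the contour.
  |3|² = 9 < 64 = 8², so this pole is inside the contour.

With P(z) = 2*z + 1 and Q(z) = z^2 + 3*z - 18, each pole is simple, so Res(f, z₀) = P(z₀)/Q'(z₀) with Q'(z) = 2*z + 3.
  Res(f, -6) = P(-6)/Q'(-6) = (-11)/(-9) = 11/9
  Res(f, 3) = P(3)/Q'(3) = (7)/(9) = 7/9

Sum of residues inside C: 2
∮_C f(z) dz = 2πi · (2) = 4*I*pi

Final answer: 4*I*pi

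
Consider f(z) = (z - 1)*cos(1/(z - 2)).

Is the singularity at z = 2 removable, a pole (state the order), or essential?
Let u = z - 2. Then
  cos(1/u) = Σ_{k≥0} (-1)^k (1)^(2k)/((2k)!·u^(2k)) = 1 - 1/(2*u^2) + 1/(24*u^4) + ...
which has infinitely many negative powers of u, so cos(1/(z - 2)) has an essential singularity at z = 2.
The extra factor z - 1 is a nonzero polynomial; if the product had at most a pole at z = 2, dividing by that polynomial would leave cos(1/(z - 2)) with at most a pole too — contradiction. (Equivalently, the product's Laurent series still has infinitely many negative powers.)
So the singularity is essential.

Final answer: essential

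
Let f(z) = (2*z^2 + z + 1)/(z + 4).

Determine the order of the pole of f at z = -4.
1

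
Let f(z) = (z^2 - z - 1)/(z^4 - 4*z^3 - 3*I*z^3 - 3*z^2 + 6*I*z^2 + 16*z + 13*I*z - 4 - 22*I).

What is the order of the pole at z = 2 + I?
Factor the denominator:
  z^4 - 4*z^3 - 3*I*z^3 - 3*z^2 + 6*I*z^2 + 16*z + 13*I*z - 4 - 22*I = (z - 2 - I)^3*(z + 2)

The numerator P(z) = z^2 - z - 1 has P(2 + I) = 3*I ≠ 0, so no factor of (z - 2 - I) cancels.
Near z = 2 + I we can therefore write f(z) = g(z)/(z - 2 - I)^3 with g analytic at 2 + I and g(2 + I) ≠ 0 (g is the numerator divided by the remaining denominator factors).

Hence z = 2 + I is a pole of order 3.

Final answer: 3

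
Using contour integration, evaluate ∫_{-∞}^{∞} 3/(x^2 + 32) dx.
Let f(z) = 3/(z^2 + 32). The denominator has no real zeros and deg Q - deg P = 2 ≥ 2, so the integral of f over the upper semicircle |z| = R tends to 0 as R → ∞. Closing the contour in the upper half-plane,
  ∫_{-∞}^{∞} f(x) dx = 2πi · Σ Res(f, z_k)  over the poles with Im z_k > 0.

Zeros of the denominator: z^2 + 32 = 0 gives z = ±4*sqrt(2)*I.
Upper half-plane: z = 4*sqrt(2)*I (simple).

Each pole is a simple zero of Q(z) = z^2 + 32, so Res(f, z₀) = P(z₀)/Q'(z₀) with P(z) = 3, Q'(z) = 2*z:
  Res(f, 4*sqrt(2)*I) = (3)/(8*sqrt(2)*I) = -3*sqrt(2)*I/16

∫_{-∞}^{∞} f(x) dx = 2πi · (-3*sqrt(2)*I/16) = 3*sqrt(2)*pi/8

Final answer: 3*sqrt(2)*pi/8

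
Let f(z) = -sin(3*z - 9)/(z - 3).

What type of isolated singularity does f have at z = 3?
removable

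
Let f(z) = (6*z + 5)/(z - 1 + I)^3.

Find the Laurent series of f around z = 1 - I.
Put w = z - (1 - I), i.e. z = w + 1 - I. The denominator is w^3, so it suffices to rewrite the numerator in powers of w.

P(z) = 6*z + 5
P(w + 1 - I) = 11 - 6*I + 6*w

Dividing each term by w^3:
  f = (11 - 6*I)/w^3 + 6/w^2

Substituting back w = z - 1 + I:
  f(z) = (11 - 6*I)/(z - 1 + I)^3 + 6/(z - 1 + I)^2

The series is finite because the numerator is a polynomial; the negative powers form the principal part.

Final answer: (11 - 6*I)/(z - 1 + I)^3 + 6/(z - 1 + I)^2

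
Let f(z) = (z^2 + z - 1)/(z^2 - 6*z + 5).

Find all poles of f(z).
The singularities of f are the zeros of the denominator. Factoring,
  z^2 - 6*z + 5 = (z - 5)*(z - 1)
so the candidates are z = 5, z = 1.

Check the numerator P(z) = z^2 + z - 1 at each one:
  P(5) = 29 ≠ 0, so z = 5 is a (simple) pole.
  P(1) = 1 ≠ 0, so z = 1 is a (simple) pole.

Poles of f: {1, 5}

Final answer: {1, 5}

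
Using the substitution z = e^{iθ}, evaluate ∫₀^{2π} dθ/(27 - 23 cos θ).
Call the integral J. The integrand is 2π-periodic and we integrate over a full period, so shifting θ does not change the value (θ → θ + π flips the sign of the trig term). Hence
  J = ∫₀^{2π} dθ/(27 + 23 cos θ).
Put z = e^{iθ}: then cos θ = (z + 1/z)/2, dθ = dz/(iz), and z runs once counterclockwise around |z| = 1:
  J = ∮_{|z|=1} 1/(27 + 23*(z + 1/z)/2) · dz/(iz) = (2/i) ∮_{|z|=1} dz/(23*z^2 + 54*z + 23).
The roots of 23*z^2 + 54*z + 23 are z = (-27 ± sqrt(27^2 - 23^2))/23, with sqrt(200) = 10*sqrt(2); their product is 1, so only z₊ = -27/23 + 10*sqrt(2)/23 lies inside the unit circle (z₋ = -27/23 - 10*sqrt(2)/23 lies outside).
z₊ is a simple zero of q(z) = 23*z^2 + 54*z + 23, so Res(1/q, z₊) = 1/q'(z₊) with q'(z) = 46*z + 54; and q'(z₊) = 23*(z₊ - z₋) = 20*sqrt(2).
Therefore J = (2/i) · 2πi · 1/(20*sqrt(2)) = 2*pi/(10*sqrt(2)) = sqrt(2)*pi/10

Final answer: sqrt(2)*pi/10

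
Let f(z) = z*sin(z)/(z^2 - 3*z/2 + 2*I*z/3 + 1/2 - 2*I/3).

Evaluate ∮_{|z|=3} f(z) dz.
By the residue theorem, ∮_C f(z) dz = 2πi · (sum of the residues of f at the poles inside |z| = 3).

The denominator factors as (z - 1)*(z - 1/2 + 2*I/3), so the singularities of f are simple poles at z = 1, z = 1/2 - 2*I/3.
  |1|² = 1 < 9 = 3², so this pole is inside the contour.
  |1/2 - 2*I/3|² = 25/36 < 9 = 3², so this pole is inside the contour.

With P(z) = z*sin(z) and Q(z) = z^2 - 3*z/2 + 2*I*z/3 + 1/2 - 2*I/3, each pole is simple, so Res(f, z₀) = P(z₀)/Q'(z₀) with Q'(z) = 2*z - 3/2 + 2*I/3.
  Res(f, 1) = P(1)/Q'(1) = (sin(1))/(1/2 + 2*I/3) = (18/25 - 24*I/25)*sin(1)
  Res(f, 1/2 - 2*I/3) = P(1/2 - 2*I/3)/Q'(1/2 - 2*I/3) = ((1/2 - 2*I/3)*sin(1/2 - 2*I/3))/(-1/2 - 2*I/3) = (7/25 + 24*I/25)*sin(1/2 - 2*I/3)

Sum of residues inside C: (18/25 - 24*I/25)*sin(1) + (7/25 + 24*I/25)*sin(1/2 - 2*I/3)
∮_C f(z) dz = 2πi · ((18/25 - 24*I/25)*sin(1) + (7/25 + 24*I/25)*sin(1/2 - 2*I/3)) = pi*(48/25 + 36*I/25)*sin(1) + pi*(-48/25 + 14*I/25)*sin(1/2 - 2*I/3)

Final answer: pi*(48/25 + 36*I/25)*sin(1) + pi*(-48/25 + 14*I/25)*sin(1/2 - 2*I/3)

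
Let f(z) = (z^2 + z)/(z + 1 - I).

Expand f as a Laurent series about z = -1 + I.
Put w = z - (-1 + I), i.e. z = w - 1 + I. The denominator is w, so it suffices to rewrite the numerator in powers of w.

P(z) = z^2 + z
P(w - 1 + I) = -1 - I + (-1 + 2*I)*w + w^2

Dividing each term by w:
  f = (-1 - I)/w - 1 + 2*I + w

Substituting back w = z + 1 - I:
  f(z) = (-1 - I)/(z + 1 - I) - 1 + 2*I + (z + 1 - I)

The series is finite because the numerator is a polynomial; the negative powers form the principal part, and the coefficient of 1/(z + 1 - I) gives Res(f, -1 + I) = -1 - I.

Final answer: (-1 - I)/(z + 1 - I) - 1 + 2*I + (z + 1 - I)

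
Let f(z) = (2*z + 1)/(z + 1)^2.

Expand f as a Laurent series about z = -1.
Put w = z - (-1), i.e. z = w - 1. The denominator is w^2, so it suffices to rewrite the numerator in powers of w.

P(z) = 2*z + 1
P(w - 1) = -1 + 2*w

Dividing each term by w^2:
  f = -1/w^2 + 2/w

Substituting back w = z + 1:
  f(z) = -1/(z + 1)^2 + 2/(z + 1)

The series is finite because the numerator is a polynomial; the negative powers form the principal part, and the coefficient of 1/(z + 1) gives Res(f, -1) = 2.

Final answer: -1/(z + 1)^2 + 2/(z + 1)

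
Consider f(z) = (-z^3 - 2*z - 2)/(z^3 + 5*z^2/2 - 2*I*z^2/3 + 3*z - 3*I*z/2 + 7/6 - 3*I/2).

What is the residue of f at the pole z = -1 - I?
Write f(z) = P(z)/Q(z) with P(z) = -z^3 - 2*z - 2 and Q(z) = z^3 + 5*z^2/2 - 2*I*z^2/3 + 3*z - 3*I*z/2 + 7/6 - 3*I/2.
The denominator factors as Q(z) = (z + 1/2 - I)*(z + 1 + I)*(z + 1 - 2*I/3), so z = -1 - I is a simple zero of Q and P is analytic there; z = -1 - I is therefore a simple pole and
  Res(f, z₀) = P(z₀)/Q'(z₀).

Q'(z) = 3*z^2 + 5*z - 4*I*z/3 + 3 - 3*I/2, so Q'(-1 - I) = -10/3 + 5*I/6.
P(-1 - I) = -2 + 4*I.

Res(f, -1 - I) = (-2 + 4*I)/(-10/3 + 5*I/6) = 72/85 - 84*I/85

Final answer: 72/85 - 84*I/85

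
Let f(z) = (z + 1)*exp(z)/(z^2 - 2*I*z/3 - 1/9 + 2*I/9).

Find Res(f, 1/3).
(1 + I)*exp(1/3)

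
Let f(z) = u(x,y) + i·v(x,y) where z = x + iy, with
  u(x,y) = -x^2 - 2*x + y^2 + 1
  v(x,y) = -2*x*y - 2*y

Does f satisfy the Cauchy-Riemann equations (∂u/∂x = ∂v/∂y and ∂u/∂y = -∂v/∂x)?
∂u/∂x = -2*x - 2
∂v/∂y = -2*x - 2
∂u/∂y = 2*y
∂v/∂x = -2*y
∂u/∂x = ∂v/∂y and ∂u/∂y = -∂v/∂x hold identically; f is analytic.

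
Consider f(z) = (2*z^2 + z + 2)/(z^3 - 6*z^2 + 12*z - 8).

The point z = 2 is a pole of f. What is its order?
Factor the denominator:
  z^3 - 6*z^2 + 12*z - 8 = (z - 2)^3

The numerator P(z) = 2*z^2 + z + 2 has P(2) = 12 ≠ 0, so no factor of (z - 2) cancels.
Near z = 2 we can therefore write f(z) = g(z)/(z - 2)^3 with g analytic at 2 and g(2) ≠ 0 (g is just the numerator).

Hence z = 2 is a pole of order 3.

Final answer: 3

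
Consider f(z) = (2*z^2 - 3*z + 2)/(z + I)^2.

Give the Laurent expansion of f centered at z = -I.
Put w = z - (-I), i.e. z = w - I. The denominator is w^2, so it suffices to rewrite the numerator in powers of w.

P(z) = 2*z^2 - 3*z + 2
P(w - I) = 3*I + (-3 - 4*I)*w + 2*w^2

Dividing each term by w^2:
  f = 3*I/w^2 + (-3 - 4*I)/w + 2

Substituting back w = z + I:
  f(z) = 3*I/(z + I)^2 + (-3 - 4*I)/(z + I) + 2

The series is finite because the numerator is a polynomial; the negative powers form the principal part, and the coefficient of 1/(z + I) gives Res(f, -I) = -3 - 4*I.

Final answer: 3*I/(z + I)^2 + (-3 - 4*I)/(z + I) + 2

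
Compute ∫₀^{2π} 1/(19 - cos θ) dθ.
sqrt(10)*pi/30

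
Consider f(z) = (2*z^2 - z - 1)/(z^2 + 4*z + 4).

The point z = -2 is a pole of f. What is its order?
Factor the denominator:
  z^2 + 4*z + 4 = (z + 2)^2

The numerator P(z) = 2*z^2 - z - 1 has P(-2) = 9 ≠ 0, so no factor of (z + 2) cancels.
Near z = -2 we can therefore write f(z) = g(z)/(z + 2)^2 with g analytic at -2 and g(-2) ≠ 0 (g is just the numerator).

Hence z = -2 is a pole of order 2.

Final answer: 2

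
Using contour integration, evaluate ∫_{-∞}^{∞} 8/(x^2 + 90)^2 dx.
Let f(z) = 8/(z^2 + 90)^2. The denominator has no real zeros and deg Q - deg P = 4 ≥ 2, so the integral of f over the upper semicircle |z| = R tends to 0 as R → ∞. Closing the contour in the upper half-plane,
  ∫_{-∞}^{∞} f(x) dx = 2πi · Σ Res(f, z_k)  over the poles with Im z_k > 0.

Zeros of the denominator: z^2 + 90 = 0 gives z = ±3*sqrt(10)*I.
Upper half-plane: z = 3*sqrt(10)*I (a pole of order 2).

Write f(z) = g(z)/(z - 3*sqrt(10)*I)^2 with g(z) = 8/(z + 3*sqrt(10)*I)^2. For a double pole, Res(f, z₀) = g'(z₀):
  g'(z) = -16/(z + 3*sqrt(10)*I)^3
  Res(f, 3*sqrt(10)*I) = g'(3*sqrt(10)*I) = -sqrt(10)*I/1350

∫_{-∞}^{∞} f(x) dx = 2πi · (-sqrt(10)*I/1350) = sqrt(10)*pi/675

Final answer: sqrt(10)*pi/675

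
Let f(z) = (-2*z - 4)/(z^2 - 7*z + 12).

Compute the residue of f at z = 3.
Write f(z) = P(z)/Q(z) with P(z) = -2*z - 4 and Q(z) = z^2 - 7*z + 12.
The denominator factors as Q(z) = (z - 3)*(z - 4), so z = 3 is a simple zero of Q and P is analytic there; z = 3 is therefore a simple pole and
  Res(f, z₀) = P(z₀)/Q'(z₀).

Q'(z) = 2*z - 7, so Q'(3) = -1.
P(3) = -10.

Res(f, 3) = (-10)/(-1) = 10

Final answer: 10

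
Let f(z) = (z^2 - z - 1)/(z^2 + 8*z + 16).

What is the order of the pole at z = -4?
2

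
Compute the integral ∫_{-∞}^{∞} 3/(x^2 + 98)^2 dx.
Let f(z) = 3/(z^2 + 98)^2. The denominator has no real zeros and deg Q - deg P = 4 ≥ 2, so the integral of f over the upper semicircle |z| = R tends to 0 as R → ∞. Closing the contour in the upper half-plane,
  ∫_{-∞}^{∞} f(x) dx = 2πi · Σ Res(f, z_k)  over the poles with Im z_k > 0.

Zeros of the denominator: z^2 + 98 = 0 gives z = ±7*sqrt(2)*I.
Upper half-plane: z = 7*sqrt(2)*I (a pole of order 2).

Write f(z) = g(z)/(z - 7*sqrt(2)*I)^2 with g(z) = 3/(z + 7*sqrt(2)*I)^2. For a double pole, Res(f, z₀) = g'(z₀):
  g'(z) = -6/(z + 7*sqrt(2)*I)^3
  Res(f, 7*sqrt(2)*I) = g'(7*sqrt(2)*I) = -3*sqrt(2)*I/5488

∫_{-∞}^{∞} f(x) dx = 2πi · (-3*sqrt(2)*I/5488) = 3*sqrt(2)*pi/2744

Final answer: 3*sqrt(2)*pi/2744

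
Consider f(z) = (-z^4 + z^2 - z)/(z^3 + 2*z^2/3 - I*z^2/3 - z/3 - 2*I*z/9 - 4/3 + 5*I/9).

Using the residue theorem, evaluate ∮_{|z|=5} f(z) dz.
pi*(-4/9 + 2*I/3)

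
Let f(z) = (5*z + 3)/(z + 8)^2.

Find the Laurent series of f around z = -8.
Put w = z - (-8), i.e. z = w - 8. The denominator is w^2, so it suffices to rewrite the numerator in powers of w.

P(z) = 5*z + 3
P(w - 8) = -37 + 5*w

Dividing each term by w^2:
  f = -37/w^2 + 5/w

Substituting back w = z + 8:
  f(z) = -37/(z + 8)^2 + 5/(z + 8)

The series is finite because the numerator is a polynomial; the negative powers form the principal part, and the coefficient of 1/(z + 8) gives Res(f, -8) = 5.

Final answer: -37/(z + 8)^2 + 5/(z + 8)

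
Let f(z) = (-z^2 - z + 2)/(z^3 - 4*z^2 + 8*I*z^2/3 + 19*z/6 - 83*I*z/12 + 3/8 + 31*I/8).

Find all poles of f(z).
{1 - I/2, 3/2 - 3*I/2, 3/2 - 2*I/3}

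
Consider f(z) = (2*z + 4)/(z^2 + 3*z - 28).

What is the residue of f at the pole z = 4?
Write f(z) = P(z)/Q(z) with P(z) = 2*z + 4 and Q(z) = z^2 + 3*z - 28.
The denominator factors as Q(z) = (z - 4)*(z + 7), so z = 4 is a simple zero of Q and P is analytic there; z = 4 is therefore a simple pole and
  Res(f, z₀) = P(z₀)/Q'(z₀).

Q'(z) = 2*z + 3, so Q'(4) = 11.
P(4) = 12.

Res(f, 4) = (12)/(11) = 12/11

Final answer: 12/11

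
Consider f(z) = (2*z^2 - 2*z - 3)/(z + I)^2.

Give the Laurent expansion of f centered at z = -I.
Put w = z - (-I), i.e. z = w - I. The denominator is w^2, so it suffices to rewrite the numerator in powers of w.

P(z) = 2*z^2 - 2*z - 3
P(w - I) = -5 + 2*I + (-2 - 4*I)*w + 2*w^2

Dividing each term by w^2:
  f = (-5 + 2*I)/w^2 + (-2 - 4*I)/w + 2

Substituting back w = z + I:
  f(z) = (-5 + 2*I)/(z + I)^2 + (-2 - 4*I)/(z + I) + 2

The series is finite because the numerator is a polynomial; the negative powers form the principal part, and the coefficient of 1/(z + I) gives Res(f, -I) = -2 - 4*I.

Final answer: (-5 + 2*I)/(z + I)^2 + (-2 - 4*I)/(z + I) + 2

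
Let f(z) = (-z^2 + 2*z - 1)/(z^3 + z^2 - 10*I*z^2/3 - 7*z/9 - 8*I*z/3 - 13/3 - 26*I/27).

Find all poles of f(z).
The singularities of f are the zeros of the denominator. Factoring,
  z^3 + z^2 - 10*I*z^2/3 - 7*z/9 - 8*I*z/3 - 13/3 - 26*I/27 = (z + 2/3 - 3*I)*(z + 1 + 2*I/3)*(z - 2/3 - I)
so the candidates are z = -2/3 + 3*I, z = -1 - 2*I/3, z = 2/3 + I.

Check the numerator P(z) = -z^2 + 2*z - 1 at each one:
  P(-2/3 + 3*I) = 56/9 + 10*I ≠ 0, so z = -2/3 + 3*I is a (simple) pole.
  P(-1 - 2*I/3) = -32/9 - 8*I/3 ≠ 0, so z = -1 - 2*I/3 is a (simple) pole.
  P(2/3 + I) = 8/9 + 2*I/3 ≠ 0, so z = 2/3 + I is a (simple) pole.

Poles of f: {-1 - 2*I/3, -2/3 + 3*I, 2/3 + I}

Final answer: {-1 - 2*I/3, -2/3 + 3*I, 2/3 + I}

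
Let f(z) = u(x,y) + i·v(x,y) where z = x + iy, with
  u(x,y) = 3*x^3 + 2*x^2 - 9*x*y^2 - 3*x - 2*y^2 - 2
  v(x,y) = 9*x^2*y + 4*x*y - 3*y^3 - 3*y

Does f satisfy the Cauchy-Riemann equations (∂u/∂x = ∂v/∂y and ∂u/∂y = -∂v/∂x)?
∂u/∂x = 9*x^2 + 4*x - 9*y^2 - 3
∂v/∂y = 9*x^2 + 4*x - 9*y^2 - 3
∂u/∂y = -18*x*y - 4*y
∂v/∂x = 18*x*y + 4*y
∂u/∂x = ∂v/∂y and ∂u/∂y = -∂v/∂x hold identically; f is analytic.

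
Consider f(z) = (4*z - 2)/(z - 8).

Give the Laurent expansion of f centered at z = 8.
Put w = z - (8), i.e. z = w + 8. The denominator is w, so it suffices to rewrite the numerator in powers of w.

P(z) = 4*z - 2
P(w + 8) = 30 + 4*w

Dividing each term by w:
  f = 30/w + 4

Substituting back w = z - 8:
  f(z) = 30/(z - 8) + 4

The series is finite because the numerator is a polynomial; the negative powers form the principal part, and the coefficient of 1/(z - 8) gives Res(f, 8) = 30.

Final answer: 30/(z - 8) + 4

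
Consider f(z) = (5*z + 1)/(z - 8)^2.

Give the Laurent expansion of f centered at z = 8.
Put w = z - (8), i.e. z = w + 8. The denominator is w^2, so it suffices to rewrite the numerator in powers of w.

P(z) = 5*z + 1
P(w + 8) = 41 + 5*w

Dividing each term by w^2:
  f = 41/w^2 + 5/w

Substituting back w = z - 8:
  f(z) = 41/(z - 8)^2 + 5/(z - 8)

The series is finite because the numerator is a polynomial; the negative powers form the principal part, and the coefficient of 1/(z - 8) gives Res(f, 8) = 5.

Final answer: 41/(z - 8)^2 + 5/(z - 8)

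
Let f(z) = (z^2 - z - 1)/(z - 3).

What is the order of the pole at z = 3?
Factor the denominator:
  z - 3 = (z - 3)

The numerator P(z) = z^2 - z - 1 has P(3) = 5 ≠ 0, so no factor of (z - 3) cancels.
Near z = 3 we can therefore write f(z) = g(z)/(z - 3) with g analytic at 3 and g(3) ≠ 0 (g is just the numerator).

Hence z = 3 is a pole of order 1.

Final answer: 1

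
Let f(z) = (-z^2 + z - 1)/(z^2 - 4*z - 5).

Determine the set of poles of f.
The singularities of f are the zeros of the denominator. Factoring,
  z^2 - 4*z - 5 = (z - 5)*(z + 1)
so the candidates are z = 5, z = -1.

Check the numerator P(z) = -z^2 + z - 1 at each one:
  P(5) = -21 ≠ 0, so z = 5 is a (simple) pole.
  P(-1) = -3 ≠ 0, so z = -1 is a (simple) pole.

Poles of f: {-1, 5}

Final answer: {-1, 5}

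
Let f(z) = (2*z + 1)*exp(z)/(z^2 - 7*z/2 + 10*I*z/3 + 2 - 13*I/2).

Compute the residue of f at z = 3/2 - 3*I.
Write f(z) = P(z)/Q(z) with P(z) = (2*z + 1)*exp(z) and Q(z) = z^2 - 7*z/2 + 10*I*z/3 + 2 - 13*I/2.
The denominator factors as Q(z) = (z - 2 + I/3)*(z - 3/2 + 3*I), so z = 3/2 - 3*I is a simple zero of Q and P is analytic there; z = 3/2 - 3*I is therefore a simple pole and
  Res(f, z₀) = P(z₀)/Q'(z₀).

Q'(z) = 2*z - 7/2 + 10*I/3, so Q'(3/2 - 3*I) = -1/2 - 8*I/3.
P(3/2 - 3*I) = (4 - 6*I)*exp(3/2 - 3*I).

Res(f, 3/2 - 3*I) = ((4 - 6*I)*exp(3/2 - 3*I))/(-1/2 - 8*I/3) = (504/265 + 492*I/265)*exp(3/2 - 3*I)

Final answer: (504/265 + 492*I/265)*exp(3/2 - 3*I)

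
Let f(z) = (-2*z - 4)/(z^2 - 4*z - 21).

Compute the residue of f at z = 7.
-9/5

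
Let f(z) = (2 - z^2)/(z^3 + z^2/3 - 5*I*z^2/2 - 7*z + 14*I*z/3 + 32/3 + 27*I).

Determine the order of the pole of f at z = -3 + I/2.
Factor the denominator:
  z^3 + z^2/3 - 5*I*z^2/2 - 7*z + 14*I*z/3 + 32/3 + 27*I = (z + 3 - I/2)*(z + 1/3 - 3*I)*(z - 3 + I)

The numerator P(z) = 2 - z^2 has P(-3 + I/2) = -27/4 + 3*I ≠ 0, so no factor of (z + 3 - I/2) cancels.
Near z = -3 + I/2 we can therefore write f(z) = g(z)/(z + 3 - I/2) with g analytic at -3 + I/2 and g(-3 + I/2) ≠ 0 (g is the numerator divided by the remaining denominator factors).

Hence z = -3 + I/2 is a pole of order 1.

Final answer: 1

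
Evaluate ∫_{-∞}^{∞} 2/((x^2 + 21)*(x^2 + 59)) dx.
Let f(z) = 2/((z^2 + 21)*(z^2 + 59)). The denominator has no real zeros and deg Q - deg P = 4 ≥ 2, so the integral of f over the upper semicircle |z| = R tends to 0 as R → ∞. Closing the contour in the upper half-plane,
  ∫_{-∞}^{∞} f(x) dx = 2πi · Σ Res(f, z_k)  over the poles with Im z_k > 0.

Zeros of the denominator: z^2 + 59 = 0 gives z = ±sqrt(59)*I; z^2 + 21 = 0 gives z = ±sqrt(21)*I.
Upper half-plane: z = sqrt(21)*I, z = sqrt(59)*I (simple).

Each pole is a simple zero of Q(z) = z^4 + 80*z^2 + 1239, so Res(f, z₀) = P(z₀)/Q'(z₀) with P(z) = 2, Q'(z) = 4*z^3 + 160*z:
  Res(f, sqrt(21)*I) = (2)/(76*sqrt(21)*I) = -sqrt(21)*I/798
  Res(f, sqrt(59)*I) = (2)/(-76*sqrt(59)*I) = sqrt(59)*I/2242

Sum of residues: I*(-sqrt(21)/798 + sqrt(59)/2242)
∫_{-∞}^{∞} f(x) dx = 2πi · (I*(-sqrt(21)/798 + sqrt(59)/2242)) = pi*(-21*sqrt(59) + 59*sqrt(21))/23541

Final answer: pi*(-21*sqrt(59) + 59*sqrt(21))/23541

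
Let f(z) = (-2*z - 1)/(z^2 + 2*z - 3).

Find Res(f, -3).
Write f(z) = P(z)/Q(z) with P(z) = -2*z - 1 and Q(z) = z^2 + 2*z - 3.
The denominator factors as Q(z) = (z - 1)*(z + 3), so z = -3 is a simple zero of Q and P is analytic there; z = -3 is therefore a simple pole and
  Res(f, z₀) = P(z₀)/Q'(z₀).

Q'(z) = 2*z + 2, so Q'(-3) = -4.
P(-3) = 5.

Res(f, -3) = (5)/(-4) = -5/4

Final answer: -5/4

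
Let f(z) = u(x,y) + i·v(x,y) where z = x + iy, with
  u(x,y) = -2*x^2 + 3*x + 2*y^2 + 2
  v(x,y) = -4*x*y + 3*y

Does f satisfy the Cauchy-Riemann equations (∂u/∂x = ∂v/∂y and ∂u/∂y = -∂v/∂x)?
∂u/∂x = 3 - 4*x
∂v/∂y = 3 - 4*x
∂u/∂y = 4*y
∂v/∂x = -4*y
∂u/∂x = ∂v/∂y and ∂u/∂y = -∂v/∂x hold identically; f is analytic.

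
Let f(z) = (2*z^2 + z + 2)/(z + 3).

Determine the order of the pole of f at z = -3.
Factor the denominator:
  z + 3 = (z + 3)

The numerator P(z) = 2*z^2 + z + 2 has P(-3) = 17 ≠ 0, so no factor of (z + 3) cancels.
Near z = -3 we can therefore write f(z) = g(z)/(z + 3) with g analytic at -3 and g(-3) ≠ 0 (g is just the numerator).

Hence z = -3 is a pole of order 1.

Final answer: 1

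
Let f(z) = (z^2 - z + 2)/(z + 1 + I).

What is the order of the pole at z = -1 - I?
Factor the denominator:
  z + 1 + I = (z + 1 + I)

The numerator P(z) = z^2 - z + 2 has P(-1 - I) = 3 + 3*I ≠ 0, so no factor of (z + 1 + I) cancels.
Near z = -1 - I we can therefore write f(z) = g(z)/(z + 1 + I) with g analytic at -1 - I and g(-1 - I) ≠ 0 (g is just the numerator).

Hence z = -1 - I is a pole of order 1.

Final answer: 1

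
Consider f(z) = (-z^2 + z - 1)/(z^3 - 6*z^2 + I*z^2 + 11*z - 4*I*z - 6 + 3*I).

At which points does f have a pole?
{1, 2 - I, 3}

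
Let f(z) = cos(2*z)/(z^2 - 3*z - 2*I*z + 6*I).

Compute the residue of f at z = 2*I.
(-3/13 - 2*I/13)*cosh(4)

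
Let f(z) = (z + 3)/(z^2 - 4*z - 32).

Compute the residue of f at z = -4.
1/12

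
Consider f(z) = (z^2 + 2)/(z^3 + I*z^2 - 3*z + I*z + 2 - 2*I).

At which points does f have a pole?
{-2, 1 - I, 1}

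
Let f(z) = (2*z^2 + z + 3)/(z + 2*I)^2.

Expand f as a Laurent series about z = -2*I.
Put w = z - (-2*I), i.e. z = w - 2*I. The denominator is w^2, so it suffices to rewrite the numerator in powers of w.

P(z) = 2*z^2 + z + 3
P(w - 2*I) = -5 - 2*I + (1 - 8*I)*w + 2*w^2

Dividing each term by w^2:
  f = (-5 - 2*I)/w^2 + (1 - 8*I)/w + 2

Substituting back w = z + 2*I:
  f(z) = (-5 - 2*I)/(z + 2*I)^2 + (1 - 8*I)/(z + 2*I) + 2

The series is finite because the numerator is a polynomial; the negative powers form the principal part, and the coefficient of 1/(z + 2*I) gives Res(f, -2*I) = 1 - 8*I.

Final answer: (-5 - 2*I)/(z + 2*I)^2 + (1 - 8*I)/(z + 2*I) + 2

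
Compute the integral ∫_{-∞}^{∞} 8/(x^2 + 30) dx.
4*sqrt(30)*pi/15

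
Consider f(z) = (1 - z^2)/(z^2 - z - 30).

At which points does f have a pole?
{-5, 6}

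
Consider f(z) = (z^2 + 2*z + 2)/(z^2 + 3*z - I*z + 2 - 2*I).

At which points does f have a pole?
The singularities of f are the zeros of the denominator. Factoring,
  z^2 + 3*z - I*z + 2 - 2*I = (z + 2)*(z + 1 - I)
so the candidates are z = -2, z = -1 + I.

Check the numerator P(z) = z^2 + 2*z + 2 at each one:
  P(-2) = 2 ≠ 0, so z = -2 is a (simple) pole.
  P(-1 + I) = 0, so the factor (z + 1 - I) cancels and z = -1 + I is only a removable singularity, not a pole.

Poles of f: {-2}

Final answer: {-2}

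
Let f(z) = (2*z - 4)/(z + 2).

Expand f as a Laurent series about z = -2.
Put w = z - (-2), i.e. z = w - 2. The denominator is w, so it suffices to rewrite the numerator in powers of w.

P(z) = 2*z - 4
P(w - 2) = -8 + 2*w

Dividing each term by w:
  f = -8/w + 2

Substituting back w = z + 2:
  f(z) = -8/(z + 2) + 2

The series is finite because the numerator is a polynomial; the negative powers form the principal part, and the coefficient of 1/(z + 2) gives Res(f, -2) = -8.

Final answer: -8/(z + 2) + 2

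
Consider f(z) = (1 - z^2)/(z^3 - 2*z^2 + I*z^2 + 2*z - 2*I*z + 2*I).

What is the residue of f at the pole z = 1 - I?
Write f(z) = P(z)/Q(z) with P(z) = 1 - z^2 and Q(z) = z^3 - 2*z^2 + I*z^2 + 2*z - 2*I*z + 2*I.
The denominator factors as Q(z) = (z + I)*(z - 1 - I)*(z - 1 + I), so z = 1 - I is a simple zero of Q and P is analytic there; z = 1 - I is therefore a simple pole and
  Res(f, z₀) = P(z₀)/Q'(z₀).

Q'(z) = 3*z^2 - 4*z + 2*I*z + 2 - 2*I, so Q'(1 - I) = -2*I.
P(1 - I) = 1 + 2*I.

Res(f, 1 - I) = (1 + 2*I)/(-2*I) = -1 + I/2

Final answer: -1 + I/2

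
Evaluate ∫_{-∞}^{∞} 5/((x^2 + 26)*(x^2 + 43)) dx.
Let f(z) = 5/((z^2 + 26)*(z^2 + 43)). The denominator has no real zeros and deg Q - deg P = 4 ≥ 2, so the integral of f over the upper semicircle |z| = R tends to 0 as R → ∞. Closing the contour in the upper half-plane,
  ∫_{-∞}^{∞} f(x) dx = 2πi · Σ Res(f, z_k)  over the poles with Im z_k > 0.

Zeros of the denominator: z^2 + 26 = 0 gives z = ±sqrt(26)*I; z^2 + 43 = 0 gives z = ±sqrt(43)*I.
Upper half-plane: z = sqrt(26)*I, z = sqrt(43)*I (simple).

Each pole is a simple zero of Q(z) = z^4 + 69*z^2 + 1118, so Res(f, z₀) = P(z₀)/Q'(z₀) with P(z) = 5, Q'(z) = 4*z^3 + 138*z:
  Res(f, sqrt(26)*I) = (5)/(34*sqrt(26)*I) = -5*sqrt(26)*I/884
  Res(f, sqrt(43)*I) = (5)/(-34*sqrt(43)*I) = 5*sqrt(43)*I/1462

Sum of residues: 5*I*(-43*sqrt(26) + 26*sqrt(43))/38012
∫_{-∞}^{∞} f(x) dx = 2πi · (5*I*(-43*sqrt(26) + 26*sqrt(43))/38012) = 5*pi*(-26*sqrt(43) + 43*sqrt(26))/19006

Final answer: 5*pi*(-26*sqrt(43) + 43*sqrt(26))/19006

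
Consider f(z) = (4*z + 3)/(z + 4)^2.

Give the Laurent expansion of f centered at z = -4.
Put w = z - (-4), i.e. z = w - 4. The denominator is w^2, so it suffices to rewrite the numerator in powers of w.

P(z) = 4*z + 3
P(w - 4) = -13 + 4*w

Dividing each term by w^2:
  f = -13/w^2 + 4/w

Substituting back w = z + 4:
  f(z) = -13/(z + 4)^2 + 4/(z + 4)

The series is finite because the numerator is a polynomial; the negative powers form the principal part, and the coefficient of 1/(z + 4) gives Res(f, -4) = 4.

Final answer: -13/(z + 4)^2 + 4/(z + 4)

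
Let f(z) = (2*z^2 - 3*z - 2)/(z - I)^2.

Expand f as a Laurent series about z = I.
Put w = z - (I), i.e. z = w + I. The denominator is w^2, so it suffices to rewrite the numerator in powers of w.

P(z) = 2*z^2 - 3*z - 2
P(w + I) = -4 - 3*I + (-3 + 4*I)*w + 2*w^2

Dividing each term by w^2:
  f = (-4 - 3*I)/w^2 + (-3 + 4*I)/w + 2

Substituting back w = z - I:
  f(z) = (-4 - 3*I)/(z - I)^2 + (-3 + 4*I)/(z - I) + 2

The series is finite because the numerator is a polynomial; the negative powers form the principal part, and the coefficient of 1/(z - I) gives Res(f, I) = -3 + 4*I.

Final answer: (-4 - 3*I)/(z - I)^2 + (-3 + 4*I)/(z - I) + 2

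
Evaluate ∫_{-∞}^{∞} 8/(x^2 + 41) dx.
Let f(z) = 8/(z^2 + 41). The denominator has no real zeros and deg Q - deg P = 2 ≥ 2, so the integral of f over the upper semicircle |z| = R tends to 0 as R → ∞. Closing the contour in the upper half-plane,
  ∫_{-∞}^{∞} f(x) dx = 2πi · Σ Res(f, z_k)  over the poles with Im z_k > 0.

Zeros of the denominator: z^2 + 41 = 0 gives z = ±sqrt(41)*I.
Upper half-plane: z = sqrt(41)*I (simple).

Each pole is a simple zero of Q(z) = z^2 + 41, so Res(f, z₀) = P(z₀)/Q'(z₀) with P(z) = 8, Q'(z) = 2*z:
  Res(f, sqrt(41)*I) = (8)/(2*sqrt(41)*I) = -4*sqrt(41)*I/41

∫_{-∞}^{∞} f(x) dx = 2πi · (-4*sqrt(41)*I/41) = 8*sqrt(41)*pi/41

Final answer: 8*sqrt(41)*pi/41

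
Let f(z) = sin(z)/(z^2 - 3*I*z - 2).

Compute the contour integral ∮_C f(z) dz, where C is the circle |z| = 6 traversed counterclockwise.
By the residue theorem, ∮_C f(z) dz = 2πi · (sum of the residues of f at the poles inside |z| = 6).

The denominator factors as (z - I)*(z - 2*I), so the singularities of f are simple poles at z = I, z = 2*I.
  |I|² = 1 < 36 = 6², so this pole is inside the contour.
  |2*I|² = 4 < 36 = 6², so this pole is inside the contour.

With P(z) = sin(z) and Q(z) = z^2 - 3*I*z - 2, each pole is simple, so Res(f, z₀) = P(z₀)/Q'(z₀) with Q'(z) = 2*z - 3*I.
  Res(f, I) = P(I)/Q'(I) = (I*sinh(1))/(-I) = -sinh(1)
  Res(f, 2*I) = P(2*I)/Q'(2*I) = (I*sinh(2))/(I) = sinh(2)

Sum of residues inside C: -sinh(1) + sinh(2)
∮_C f(z) dz = 2πi · (-sinh(1) + sinh(2)) = -2*I*pi*sinh(1) + 2*I*pi*sinh(2)

Final answer: -2*I*pi*sinh(1) + 2*I*pi*sinh(2)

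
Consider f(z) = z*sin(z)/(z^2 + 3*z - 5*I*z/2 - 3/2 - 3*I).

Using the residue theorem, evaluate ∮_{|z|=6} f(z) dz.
pi*(-24/37 - 78*I/37)*sin(3 - 3*I/2) + pi*(4/37 - 24*I/37)*sinh(1)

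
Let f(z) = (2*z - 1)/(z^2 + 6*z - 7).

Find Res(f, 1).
Write f(z) = P(z)/Q(z) with P(z) = 2*z - 1 and Q(z) = z^2 + 6*z - 7.
The denominator factors as Q(z) = (z + 7)*(z - 1), so z = 1 is a simple zero of Q and P is analytic there; z = 1 is therefore a simple pole and
  Res(f, z₀) = P(z₀)/Q'(z₀).

Q'(z) = 2*z + 6, so Q'(1) = 8.
P(1) = 1.

Res(f, 1) = (1)/(8) = 1/8

Final answer: 1/8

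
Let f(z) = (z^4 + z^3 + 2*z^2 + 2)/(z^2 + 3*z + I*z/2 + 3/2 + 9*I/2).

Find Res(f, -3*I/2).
Write f(z) = P(z)/Q(z) with P(z) = z^4 + z^3 + 2*z^2 + 2 and Q(z) = z^2 + 3*z + I*z/2 + 3/2 + 9*I/2.
The denominator factors as Q(z) = (z + 3*I/2)*(z + 3 - I), so z = -3*I/2 is a simple zero of Q and P is analytic there; z = -3*I/2 is therefore a simple pole and
  Res(f, z₀) = P(z₀)/Q'(z₀).

Q'(z) = 2*z + 3 + I/2, so Q'(-3*I/2) = 3 - 5*I/2.
P(-3*I/2) = 41/16 + 27*I/8.

Res(f, -3*I/2) = (41/16 + 27*I/8)/(3 - 5*I/2) = -3/61 + 529*I/488

Final answer: -3/61 + 529*I/488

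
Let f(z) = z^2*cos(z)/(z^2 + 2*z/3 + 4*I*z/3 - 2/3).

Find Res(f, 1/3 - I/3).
Write f(z) = P(z)/Q(z) with P(z) = z^2*cos(z) and Q(z) = z^2 + 2*z/3 + 4*I*z/3 - 2/3.
The denominator factors as Q(z) = (z - 1/3 + I/3)*(z + 1 + I), so z = 1/3 - I/3 is a simple zero of Q and P is analytic there; z = 1/3 - I/3 is therefore a simple pole and
  Res(f, z₀) = P(z₀)/Q'(z₀).

Q'(z) = 2*z + 2/3 + 4*I/3, so Q'(1/3 - I/3) = 4/3 + 2*I/3.
P(1/3 - I/3) = -2*I*cos(1/3 - I/3)/9.

Res(f, 1/3 - I/3) = (-2*I*cos(1/3 - I/3)/9)/(4/3 + 2*I/3) = (-1/15 - 2*I/15)*cos(1/3 - I/3)

Final answer: (-1/15 - 2*I/15)*cos(1/3 - I/3)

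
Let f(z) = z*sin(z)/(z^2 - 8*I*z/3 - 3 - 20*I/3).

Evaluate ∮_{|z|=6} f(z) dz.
By the residue theorem, ∮_C f(z) dz = 2πi · (sum of the residues of f at the poles inside |z| = 6).

The denominator factors as (z + 2 + I/3)*(z - 2 - 3*I), so the singularities of f are simple poles at z = -2 - I/3, z = 2 + 3*I.
  |-2 - I/3|² = 37/9 < 36 = 6², so this pole is inside the contour.
  |2 + 3*I|² = 13 < 36 = 6², so this pole is inside the contour.

With P(z) = z*sin(z) and Q(z) = z^2 - 8*I*z/3 - 3 - 20*I/3, each pole is simple, so Res(f, z₀) = P(z₀)/Q'(z₀) with Q'(z) = 2*z - 8*I/3.
  Res(f, -2 - I/3) = P(-2 - I/3)/Q'(-2 - I/3) = ((2 + I/3)*sin(2 + I/3))/(-4 - 10*I/3) = (-41/122 + 12*I/61)*sin(2 + I/3)
  Res(f, 2 + 3*I) = P(2 + 3*I)/Q'(2 + 3*I) = ((2 + 3*I)*sin(2 + 3*I))/(4 + 10*I/3) = (81/122 + 12*I/61)*sin(2 + 3*I)

Sum of residues inside C: (81/122 + 12*I/61)*sin(2 + 3*I) + (-41/122 + 12*I/61)*sin(2 + I/3)
∮_C f(z) dz = 2πi · ((81/122 + 12*I/61)*sin(2 + 3*I) + (-41/122 + 12*I/61)*sin(2 + I/3)) = pi*(-24/61 - 41*I/61)*sin(2 + I/3) + pi*(-24/61 + 81*I/61)*sin(2 + 3*I)

Final answer: pi*(-24/61 - 41*I/61)*sin(2 + I/3) + pi*(-24/61 + 81*I/61)*sin(2 + 3*I)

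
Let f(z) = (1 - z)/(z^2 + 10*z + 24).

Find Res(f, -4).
Write f(z) = P(z)/Q(z) with P(z) = 1 - z and Q(z) = z^2 + 10*z + 24.
The denominator factors as Q(z) = (z + 4)*(z + 6), so z = -4 is a simple zero of Q and P is analytic there; z = -4 is therefore a simple pole and
  Res(f, z₀) = P(z₀)/Q'(z₀).

Q'(z) = 2*z + 10, so Q'(-4) = 2.
P(-4) = 5.

Res(f, -4) = (5)/(2) = 5/2

Final answer: 5/2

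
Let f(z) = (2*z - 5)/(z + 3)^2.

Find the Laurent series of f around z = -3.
Put w = z - (-3), i.e. z = w - 3. The denominator is w^2, so it suffices to rewrite the numerator in powers of w.

P(z) = 2*z - 5
P(w - 3) = -11 + 2*w

Dividing each term by w^2:
  f = -11/w^2 + 2/w

Substituting back w = z + 3:
  f(z) = -11/(z + 3)^2 + 2/(z + 3)

The series is finite because the numerator is a polynomial; the negative powers form the principal part, and the coefficient of 1/(z + 3) gives Res(f, -3) = 2.

Final answer: -11/(z + 3)^2 + 2/(z + 3)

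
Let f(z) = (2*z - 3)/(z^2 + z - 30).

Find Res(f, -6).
Write f(z) = P(z)/Q(z) with P(z) = 2*z - 3 and Q(z) = z^2 + z - 30.
The denominator factors as Q(z) = (z - 5)*(z + 6), so z = -6 is a simple zero of Q and P is analytic there; z = -6 is therefore a simple pole and
  Res(f, z₀) = P(z₀)/Q'(z₀).

Q'(z) = 2*z + 1, so Q'(-6) = -11.
P(-6) = -15.

Res(f, -6) = (-15)/(-11) = 15/11

Final answer: 15/11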